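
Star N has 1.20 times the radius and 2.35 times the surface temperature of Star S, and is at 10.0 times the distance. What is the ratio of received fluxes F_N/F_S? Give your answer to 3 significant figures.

0.439

L_N/L_S = (R_N/R_S)²(T_N/T_S)⁴ = (1.20)² × (2.35)⁴ = 43.92.
F_N/F_S = (L_N/L_S)/(d_N/d_S)² = 43.92 / (10.0)² = 0.4392.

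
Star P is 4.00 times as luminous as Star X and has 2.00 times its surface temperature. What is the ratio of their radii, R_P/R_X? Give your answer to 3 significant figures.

L ∝ R²T⁴ gives R ∝ √L / T², so
R_P/R_X = √(4.00) / (2.00)² = 2.000 / 4.000 = 0.5000.

0.500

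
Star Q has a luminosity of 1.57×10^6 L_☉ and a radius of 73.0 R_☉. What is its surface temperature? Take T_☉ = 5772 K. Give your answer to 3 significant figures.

T/T_☉ = (L/L_☉)^(1/4) / (R/R_☉)^(1/2)
T = 5772 × (1.57×10^6)^(1/4) / √(73.0) = 5772 × 35.40 / 8.544 = 2.391×10^4 K.

2.39×10^4 K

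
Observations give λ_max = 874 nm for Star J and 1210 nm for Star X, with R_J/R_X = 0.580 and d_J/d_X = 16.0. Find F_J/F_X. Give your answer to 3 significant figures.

0.00483

Wien's law: T_J/T_X = λ_X/λ_J = 1210/874 = 1.384.
L_J/L_X = (R_J/R_X)²(T_J/T_X)⁴ = (0.580)²(1.384)⁴ = 1.236.
F_J/F_X = (L_J/L_X)/(d_J/d_X)² = 1.236/(16.0)² = 0.004827.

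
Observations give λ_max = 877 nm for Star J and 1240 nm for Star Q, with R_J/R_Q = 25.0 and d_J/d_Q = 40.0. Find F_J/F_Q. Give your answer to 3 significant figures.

1.56

Wien's law: T_J/T_Q = λ_Q/λ_J = 1240/877 = 1.414.
L_J/L_Q = (R_J/R_Q)²(T_J/T_Q)⁴ = (25.0)²(1.414)⁴ = 2498.
F_J/F_Q = (L_J/L_Q)/(d_J/d_Q)² = 2498/(40.0)² = 1.561.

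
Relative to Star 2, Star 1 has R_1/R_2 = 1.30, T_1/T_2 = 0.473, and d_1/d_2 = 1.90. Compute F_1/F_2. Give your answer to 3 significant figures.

L_1/L_2 = (R_1/R_2)²(T_1/T_2)⁴ = (1.30)² × (0.473)⁴ = 0.08459.
F_1/F_2 = (L_1/L_2)/(d_1/d_2)² = 0.08459 / (1.90)² = 0.02343.

0.0234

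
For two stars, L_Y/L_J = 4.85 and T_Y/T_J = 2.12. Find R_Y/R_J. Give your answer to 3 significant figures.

L ∝ R²T⁴ gives R ∝ √L / T², so
R_Y/R_J = √(4.85) / (2.12)² = 2.202 / 4.494 = 0.4900.

0.490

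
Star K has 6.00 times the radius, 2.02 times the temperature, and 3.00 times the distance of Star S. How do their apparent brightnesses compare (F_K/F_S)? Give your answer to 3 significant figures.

L_K/L_S = (R_K/R_S)²(T_K/T_S)⁴ = (6.00)² × (2.02)⁴ = 599.4.
F_K/F_S = (L_K/L_S)/(d_K/d_S)² = 599.4 / (3.00)² = 66.60.

66.6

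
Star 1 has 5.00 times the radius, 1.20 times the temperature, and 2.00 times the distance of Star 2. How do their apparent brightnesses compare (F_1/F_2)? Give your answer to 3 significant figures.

13.0

L_1/L_2 = (R_1/R_2)²(T_1/T_2)⁴ = (5.00)² × (1.20)⁴ = 51.84.
F_1/F_2 = (L_1/L_2)/(d_1/d_2)² = 51.84 / (2.00)² = 12.96.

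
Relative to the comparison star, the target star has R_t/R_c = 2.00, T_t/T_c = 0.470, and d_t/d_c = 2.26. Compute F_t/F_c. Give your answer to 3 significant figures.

L_t/L_c = (R_t/R_c)²(T_t/T_c)⁴ = (2.00)² × (0.470)⁴ = 0.1952.
F_t/F_c = (L_t/L_c)/(d_t/d_c)² = 0.1952 / (2.26)² = 0.03822.

0.0382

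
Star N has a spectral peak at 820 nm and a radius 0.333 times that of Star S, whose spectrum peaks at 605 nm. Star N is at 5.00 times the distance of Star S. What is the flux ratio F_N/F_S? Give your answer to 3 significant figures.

0.00131

Wien's law: T_N/T_S = λ_S/λ_N = 605/820 = 0.7378.
L_N/L_S = (R_N/R_S)²(T_N/T_S)⁴ = (0.333)²(0.7378)⁴ = 0.03286.
F_N/F_S = (L_N/L_S)/(d_N/d_S)² = 0.03286/(5.00)² = 0.001314.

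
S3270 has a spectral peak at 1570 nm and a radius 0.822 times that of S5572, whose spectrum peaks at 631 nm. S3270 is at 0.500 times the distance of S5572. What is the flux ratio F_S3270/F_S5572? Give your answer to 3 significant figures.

0.0705

Wien's law: T_S3270/T_S5572 = λ_S5572/λ_S3270 = 631/1570 = 0.4019.
L_S3270/L_S5572 = (R_S3270/R_S5572)²(T_S3270/T_S5572)⁴ = (0.822)²(0.4019)⁴ = 0.01763.
F_S3270/F_S5572 = (L_S3270/L_S5572)/(d_S3270/d_S5572)² = 0.01763/(0.500)² = 0.07052.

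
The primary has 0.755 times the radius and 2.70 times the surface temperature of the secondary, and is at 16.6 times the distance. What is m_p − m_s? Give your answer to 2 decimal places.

2.40

L_p/L_s = (0.755)²(2.70)⁴ = 30.29.
F_p/F_s = (L_p/L_s)/(d_p/d_s)² = 30.29/275.6 = 0.1099.
m_p − m_s = −2.5 log₁₀(0.1099) = 2.40.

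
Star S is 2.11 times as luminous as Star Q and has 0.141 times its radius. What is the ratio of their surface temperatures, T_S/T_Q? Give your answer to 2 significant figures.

3.2

L ∝ R²T⁴ gives T ∝ (L/R²)^(1/4), so
T_S/T_Q = (2.11 / 0.141²)^(1/4) = (106.1)^(1/4) = 3.210.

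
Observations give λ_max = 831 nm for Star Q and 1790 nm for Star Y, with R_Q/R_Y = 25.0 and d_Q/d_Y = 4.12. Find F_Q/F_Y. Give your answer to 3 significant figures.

793

Wien's law: T_Q/T_Y = λ_Y/λ_Q = 1790/831 = 2.154.
L_Q/L_Y = (R_Q/R_Y)²(T_Q/T_Y)⁴ = (25.0)²(2.154)⁴ = 1.346×10^4.
F_Q/F_Y = (L_Q/L_Y)/(d_Q/d_Y)² = 1.346×10^4/(4.12)² = 792.7.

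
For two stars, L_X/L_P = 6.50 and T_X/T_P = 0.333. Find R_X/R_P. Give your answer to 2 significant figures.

23

L ∝ R²T⁴ gives R ∝ √L / T², so
R_X/R_P = √(6.50) / (0.333)² = 2.550 / 0.1109 = 22.99.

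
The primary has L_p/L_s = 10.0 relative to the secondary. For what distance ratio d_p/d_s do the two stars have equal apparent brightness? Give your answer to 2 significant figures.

3.2

Equal flux requires L_p/d_p² = L_s/d_s², so d_p/d_s = √(L_p/L_s)
= √(10.0) = 3.162.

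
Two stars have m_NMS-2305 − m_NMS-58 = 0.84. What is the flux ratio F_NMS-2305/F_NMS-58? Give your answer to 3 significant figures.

0.461

F_NMS-2305/F_NMS-58 = 10^(−(m_NMS-2305 − m_NMS-58)/2.5) = 10^(-0.84/2.5) = 10^-0.336 = 0.4613.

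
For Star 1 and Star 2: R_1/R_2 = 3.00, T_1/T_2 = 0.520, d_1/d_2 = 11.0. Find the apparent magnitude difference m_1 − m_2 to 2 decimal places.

5.66

L_1/L_2 = (3.00)²(0.520)⁴ = 0.6580.
F_1/F_2 = (L_1/L_2)/(d_1/d_2)² = 0.6580/121.0 = 0.005438.
m_1 − m_2 = −2.5 log₁₀(0.005438) = 5.66.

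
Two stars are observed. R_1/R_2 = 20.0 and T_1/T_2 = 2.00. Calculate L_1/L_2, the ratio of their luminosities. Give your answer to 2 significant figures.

6.4×10^3

From the Stefan–Boltzmann law, L ∝ R²T⁴, so
L_1/L_2 = (R_1/R_2)² (T_1/T_2)⁴ = (20.0)² × (2.00)⁴ = 400.0 × 16.00 = 6400.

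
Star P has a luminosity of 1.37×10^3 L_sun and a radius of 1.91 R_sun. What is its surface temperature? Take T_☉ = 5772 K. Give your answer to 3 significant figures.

T/T_☉ = (L/L_☉)^(1/4) / (R/R_☉)^(1/2)
T = 5772 × (1.37×10^3)^(1/4) / √(1.91) = 5772 × 6.084 / 1.382 = 2.541×10^4 K.

2.54×10^4 K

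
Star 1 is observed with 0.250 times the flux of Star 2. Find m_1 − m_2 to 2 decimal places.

1.51

m_1 − m_2 = −2.5 log₁₀(F_1/F_2) = −2.5 log₁₀(0.250) = −2.5 × (-0.602) = 1.505.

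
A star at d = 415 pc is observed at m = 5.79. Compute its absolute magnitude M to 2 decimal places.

-2.30

M = m − 5 log₁₀(d/10 pc) = 5.79 − 5 log₁₀(415/10)
  = 5.79 − 5 × 1.618 = 5.79 − 8.09 = -2.30.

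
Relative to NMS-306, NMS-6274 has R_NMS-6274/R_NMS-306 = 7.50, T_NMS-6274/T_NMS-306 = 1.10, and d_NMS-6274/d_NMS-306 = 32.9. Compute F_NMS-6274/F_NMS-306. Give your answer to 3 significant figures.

L_NMS-6274/L_NMS-306 = (R_NMS-6274/R_NMS-306)²(T_NMS-6274/T_NMS-306)⁴ = (7.50)² × (1.10)⁴ = 82.36.
F_NMS-6274/F_NMS-306 = (L_NMS-6274/L_NMS-306)/(d_NMS-6274/d_NMS-306)² = 82.36 / (32.9)² = 0.07609.

0.0761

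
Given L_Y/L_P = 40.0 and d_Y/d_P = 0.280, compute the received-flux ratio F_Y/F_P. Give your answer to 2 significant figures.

5.1×10^2

F = L/(4πd²), so F_Y/F_P = (L_Y/L_P) / (d_Y/d_P)²
= 40.0 / (0.280)² = 40.0 / 0.07840 = 510.2.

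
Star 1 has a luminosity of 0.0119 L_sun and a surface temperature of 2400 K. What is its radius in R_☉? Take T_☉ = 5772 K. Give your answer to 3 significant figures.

R/R_☉ = √(L/L_☉) / (T/T_☉)² = √(0.0119) / (0.4158)²
       = 0.1091 / 0.1729 = 0.6310.

0.631 R_☉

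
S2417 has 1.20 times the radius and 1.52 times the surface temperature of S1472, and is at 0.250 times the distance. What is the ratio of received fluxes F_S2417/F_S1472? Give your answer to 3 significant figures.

L_S2417/L_S1472 = (R_S2417/R_S1472)²(T_S2417/T_S1472)⁴ = (1.20)² × (1.52)⁴ = 7.687.
F_S2417/F_S1472 = (L_S2417/L_S1472)/(d_S2417/d_S1472)² = 7.687 / (0.250)² = 123.0.

123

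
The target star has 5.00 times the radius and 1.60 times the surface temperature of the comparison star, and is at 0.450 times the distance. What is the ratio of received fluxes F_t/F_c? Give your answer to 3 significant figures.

809

L_t/L_c = (R_t/R_c)²(T_t/T_c)⁴ = (5.00)² × (1.60)⁴ = 163.8.
F_t/F_c = (L_t/L_c)/(d_t/d_c)² = 163.8 / (0.450)² = 809.1.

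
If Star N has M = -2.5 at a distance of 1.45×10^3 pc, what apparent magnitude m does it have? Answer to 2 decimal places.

m = M + 5 log₁₀(d/10 pc) = -2.5 + 5 log₁₀(1.45×10^3/10)
  = -2.5 + 5 × 2.161 = -2.5 + 10.81 = 8.31.

8.31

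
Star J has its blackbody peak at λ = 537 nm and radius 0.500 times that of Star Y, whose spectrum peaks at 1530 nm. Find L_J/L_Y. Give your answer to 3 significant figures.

16.5

Wien's law gives T ∝ 1/λ_max, so T_J/T_Y = λ_Y/λ_J = 1530/537 = 2.849.
Then L ∝ R²T⁴ gives L_J/L_Y = (0.500)² × (2.849)⁴ = 0.2500 × 65.90 = 16.47.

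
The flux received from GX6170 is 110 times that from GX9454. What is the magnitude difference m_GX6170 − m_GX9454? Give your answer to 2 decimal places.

-5.10

m_GX6170 − m_GX9454 = −2.5 log₁₀(F_GX6170/F_GX9454) = −2.5 log₁₀(110) = −2.5 × (2.041) = -5.103.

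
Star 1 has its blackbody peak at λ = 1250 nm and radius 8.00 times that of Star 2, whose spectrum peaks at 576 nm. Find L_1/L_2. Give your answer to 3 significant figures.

2.89

Wien's law gives T ∝ 1/λ_max, so T_1/T_2 = λ_2/λ_1 = 576/1250 = 0.4608.
Then L ∝ R²T⁴ gives L_1/L_2 = (8.00)² × (0.4608)⁴ = 64.00 × 0.04509 = 2.886.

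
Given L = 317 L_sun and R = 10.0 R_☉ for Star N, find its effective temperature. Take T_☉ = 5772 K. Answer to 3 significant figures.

T/T_☉ = (L/L_☉)^(1/4) / (R/R_☉)^(1/2)
T = 5772 × (317)^(1/4) / √(10.0) = 5772 × 4.220 / 3.162 = 7702 K.

7.70×10^3 K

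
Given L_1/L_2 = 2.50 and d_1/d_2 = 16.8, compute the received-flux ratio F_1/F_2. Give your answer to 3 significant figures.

F = L/(4πd²), so F_1/F_2 = (L_1/L_2) / (d_1/d_2)²
= 2.50 / (16.8)² = 2.50 / 282.2 = 0.008858.

0.00886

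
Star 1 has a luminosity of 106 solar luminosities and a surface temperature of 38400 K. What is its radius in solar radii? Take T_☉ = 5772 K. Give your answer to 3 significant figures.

0.233 solar radii

R/R_☉ = √(L/L_☉) / (T/T_☉)² = √(106) / (6.653)²
       = 10.30 / 44.26 = 0.2326.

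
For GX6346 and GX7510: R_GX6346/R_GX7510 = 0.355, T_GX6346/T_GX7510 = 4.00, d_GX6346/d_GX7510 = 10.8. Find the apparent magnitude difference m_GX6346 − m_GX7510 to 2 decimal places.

L_GX6346/L_GX7510 = (0.355)²(4.00)⁴ = 32.26.
F_GX6346/F_GX7510 = (L_GX6346/L_GX7510)/(d_GX6346/d_GX7510)² = 32.26/116.6 = 0.2766.
m_GX6346 − m_GX7510 = −2.5 log₁₀(0.2766) = 1.40.

1.40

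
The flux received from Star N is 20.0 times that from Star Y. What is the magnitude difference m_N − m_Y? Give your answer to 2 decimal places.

-3.25

m_N − m_Y = −2.5 log₁₀(F_N/F_Y) = −2.5 log₁₀(20.0) = −2.5 × (1.301) = -3.253.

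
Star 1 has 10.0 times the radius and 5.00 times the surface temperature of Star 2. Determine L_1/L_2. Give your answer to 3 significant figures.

From the Stefan–Boltzmann law, L ∝ R²T⁴, so
L_1/L_2 = (R_1/R_2)² (T_1/T_2)⁴ = (10.0)² × (5.00)⁴ = 100.0 × 625.0 = 6.250×10^4.

6.25×10^4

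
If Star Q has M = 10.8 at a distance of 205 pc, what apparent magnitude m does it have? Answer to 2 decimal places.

17.36

m = M + 5 log₁₀(d/10 pc) = 10.8 + 5 log₁₀(205/10)
  = 10.8 + 5 × 1.312 = 10.8 + 6.56 = 17.36.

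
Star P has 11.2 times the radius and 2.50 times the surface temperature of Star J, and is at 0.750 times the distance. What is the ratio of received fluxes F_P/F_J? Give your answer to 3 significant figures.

L_P/L_J = (R_P/R_J)²(T_P/T_J)⁴ = (11.2)² × (2.50)⁴ = 4900.
F_P/F_J = (L_P/L_J)/(d_P/d_J)² = 4900 / (0.750)² = 8711.

8.71×10^3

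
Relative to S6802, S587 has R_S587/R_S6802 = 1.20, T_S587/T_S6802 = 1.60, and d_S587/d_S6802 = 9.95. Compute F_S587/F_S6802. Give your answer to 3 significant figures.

0.0953

L_S587/L_S6802 = (R_S587/R_S6802)²(T_S587/T_S6802)⁴ = (1.20)² × (1.60)⁴ = 9.437.
F_S587/F_S6802 = (L_S587/L_S6802)/(d_S587/d_S6802)² = 9.437 / (9.95)² = 0.09532.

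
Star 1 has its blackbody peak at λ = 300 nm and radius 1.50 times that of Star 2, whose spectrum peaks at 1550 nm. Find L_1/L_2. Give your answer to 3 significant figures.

Wien's law gives T ∝ 1/λ_max, so T_1/T_2 = λ_2/λ_1 = 1550/300 = 5.167.
Then L ∝ R²T⁴ gives L_1/L_2 = (1.50)² × (5.167)⁴ = 2.250 × 712.6 = 1603.

1.60×10^3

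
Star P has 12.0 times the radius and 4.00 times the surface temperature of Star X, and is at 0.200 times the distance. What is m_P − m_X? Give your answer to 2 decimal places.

-14.91

L_P/L_X = (12.0)²(4.00)⁴ = 3.686×10^4.
F_P/F_X = (L_P/L_X)/(d_P/d_X)² = 3.686×10^4/0.04000 = 9.216×10^5.
m_P − m_X = −2.5 log₁₀(9.216×10^5) = -14.91.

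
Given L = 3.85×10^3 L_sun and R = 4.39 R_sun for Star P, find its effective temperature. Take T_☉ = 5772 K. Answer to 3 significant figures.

2.17×10^4 K

T/T_☉ = (L/L_☉)^(1/4) / (R/R_☉)^(1/2)
T = 5772 × (3.85×10^3)^(1/4) / √(4.39) = 5772 × 7.877 / 2.095 = 2.170×10^4 K.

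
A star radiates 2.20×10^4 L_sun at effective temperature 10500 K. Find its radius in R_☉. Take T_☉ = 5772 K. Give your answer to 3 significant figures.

R/R_☉ = √(L/L_☉) / (T/T_☉)² = √(2.20×10^4) / (1.819)²
       = 148.3 / 3.309 = 44.82.

44.8 R_☉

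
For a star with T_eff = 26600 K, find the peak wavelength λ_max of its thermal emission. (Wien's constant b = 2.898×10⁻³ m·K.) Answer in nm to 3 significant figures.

λ_max = b/T = 2.898×10⁻³ / 26600 = 1.09×10^-7 m = 108.9 nm.

109 nm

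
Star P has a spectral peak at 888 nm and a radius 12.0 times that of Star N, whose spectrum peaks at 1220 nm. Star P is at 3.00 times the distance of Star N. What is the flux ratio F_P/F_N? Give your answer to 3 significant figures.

Wien's law: T_P/T_N = λ_N/λ_P = 1220/888 = 1.374.
L_P/L_N = (R_P/R_N)²(T_P/T_N)⁴ = (12.0)²(1.374)⁴ = 513.0.
F_P/F_N = (L_P/L_N)/(d_P/d_N)² = 513.0/(3.00)² = 57.00.

57.0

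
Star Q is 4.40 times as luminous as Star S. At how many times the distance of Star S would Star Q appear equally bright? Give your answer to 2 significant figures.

2.1

Equal flux requires L_Q/d_Q² = L_S/d_S², so d_Q/d_S = √(L_Q/L_S)
= √(4.40) = 2.098.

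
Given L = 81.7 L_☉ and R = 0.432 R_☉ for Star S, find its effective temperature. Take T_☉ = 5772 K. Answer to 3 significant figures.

2.64×10^4 K

T/T_☉ = (L/L_☉)^(1/4) / (R/R_☉)^(1/2)
T = 5772 × (81.7)^(1/4) / √(0.432) = 5772 × 3.006 / 0.6573 = 2.640×10^4 K.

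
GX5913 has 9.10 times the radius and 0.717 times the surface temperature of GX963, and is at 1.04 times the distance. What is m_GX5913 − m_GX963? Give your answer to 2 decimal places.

-3.27

L_GX5913/L_GX963 = (9.10)²(0.717)⁴ = 21.89.
F_GX5913/F_GX963 = (L_GX5913/L_GX963)/(d_GX5913/d_GX963)² = 21.89/1.082 = 20.23.
m_GX5913 − m_GX963 = −2.5 log₁₀(20.23) = -3.27.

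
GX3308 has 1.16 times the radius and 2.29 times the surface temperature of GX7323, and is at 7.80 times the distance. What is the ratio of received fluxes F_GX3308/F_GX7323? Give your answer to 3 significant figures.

L_GX3308/L_GX7323 = (R_GX3308/R_GX7323)²(T_GX3308/T_GX7323)⁴ = (1.16)² × (2.29)⁴ = 37.00.
F_GX3308/F_GX7323 = (L_GX3308/L_GX7323)/(d_GX3308/d_GX7323)² = 37.00 / (7.80)² = 0.6082.

0.608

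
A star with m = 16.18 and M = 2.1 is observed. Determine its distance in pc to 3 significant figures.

6.55×10^3 pc

m − M = 5 log₁₀(d/10 pc)
16.18 − (2.1) = 14.08 = 5 log₁₀(d/10)
d = 10 × 10^(14.08/5) = 10 × 10^2.816 = 6546 pc.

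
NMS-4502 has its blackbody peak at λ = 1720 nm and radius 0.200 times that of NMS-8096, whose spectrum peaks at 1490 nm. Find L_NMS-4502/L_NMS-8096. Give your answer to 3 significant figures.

Wien's law gives T ∝ 1/λ_max, so T_NMS-4502/T_NMS-8096 = λ_NMS-8096/λ_NMS-4502 = 1490/1720 = 0.8663.
Then L ∝ R²T⁴ gives L_NMS-4502/L_NMS-8096 = (0.200)² × (0.8663)⁴ = 0.04000 × 0.5632 = 0.02253.

0.0225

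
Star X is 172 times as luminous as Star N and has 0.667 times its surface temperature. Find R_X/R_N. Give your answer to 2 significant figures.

29

L ∝ R²T⁴ gives R ∝ √L / T², so
R_X/R_N = √(172) / (0.667)² = 13.11 / 0.4449 = 29.48.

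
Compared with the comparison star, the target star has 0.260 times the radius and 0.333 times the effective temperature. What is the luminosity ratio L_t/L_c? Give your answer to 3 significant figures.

From the Stefan–Boltzmann law, L ∝ R²T⁴, so
L_t/L_c = (R_t/R_c)² (T_t/T_c)⁴ = (0.260)² × (0.333)⁴ = 0.06760 × 0.01230 = 8.312×10^-4.

8.31×10^-4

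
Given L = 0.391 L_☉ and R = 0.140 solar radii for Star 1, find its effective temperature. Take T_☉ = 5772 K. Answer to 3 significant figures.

1.22×10^4 K

T/T_☉ = (L/L_☉)^(1/4) / (R/R_☉)^(1/2)
T = 5772 × (0.391)^(1/4) / √(0.140) = 5772 × 0.7908 / 0.3742 = 1.220×10^4 K.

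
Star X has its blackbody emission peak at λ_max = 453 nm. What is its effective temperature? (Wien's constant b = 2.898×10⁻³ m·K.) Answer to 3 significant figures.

6.40×10^3 K

T = b/λ_max = 2.898×10⁻³ / (453×10⁻⁹) = 6397 K.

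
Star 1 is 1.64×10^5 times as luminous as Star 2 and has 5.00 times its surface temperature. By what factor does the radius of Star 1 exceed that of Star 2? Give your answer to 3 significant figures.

L ∝ R²T⁴ gives R ∝ √L / T², so
R_1/R_2 = √(1.64×10^5) / (5.00)² = 405.0 / 25.00 = 16.20.

16.2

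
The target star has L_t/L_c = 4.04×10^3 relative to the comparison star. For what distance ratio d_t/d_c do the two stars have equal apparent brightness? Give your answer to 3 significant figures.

63.6

Equal flux requires L_t/d_t² = L_c/d_c², so d_t/d_c = √(L_t/L_c)
= √(4.04×10^3) = 63.56.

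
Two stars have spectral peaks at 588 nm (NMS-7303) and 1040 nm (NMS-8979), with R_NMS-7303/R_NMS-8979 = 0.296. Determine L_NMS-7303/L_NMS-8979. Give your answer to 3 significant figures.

Wien's law gives T ∝ 1/λ_max, so T_NMS-7303/T_NMS-8979 = λ_NMS-8979/λ_NMS-7303 = 1040/588 = 1.769.
Then L ∝ R²T⁴ gives L_NMS-7303/L_NMS-8979 = (0.296)² × (1.769)⁴ = 0.08762 × 9.786 = 0.8574.

0.857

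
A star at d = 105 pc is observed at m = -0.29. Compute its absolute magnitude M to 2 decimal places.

-5.40

M = m − 5 log₁₀(d/10 pc) = -0.29 − 5 log₁₀(105/10)
  = -0.29 − 5 × 1.021 = -0.29 − 5.11 = -5.40.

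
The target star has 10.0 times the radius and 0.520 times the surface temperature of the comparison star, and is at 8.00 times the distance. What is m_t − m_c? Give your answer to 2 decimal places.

L_t/L_c = (10.0)²(0.520)⁴ = 7.312.
F_t/F_c = (L_t/L_c)/(d_t/d_c)² = 7.312/64.00 = 0.1142.
m_t − m_c = −2.5 log₁₀(0.1142) = 2.36.

2.36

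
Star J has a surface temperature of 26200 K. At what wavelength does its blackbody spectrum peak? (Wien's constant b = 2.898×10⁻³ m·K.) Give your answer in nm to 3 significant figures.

λ_max = b/T = 2.898×10⁻³ / 26200 = 1.11×10^-7 m = 110.6 nm.

111 nm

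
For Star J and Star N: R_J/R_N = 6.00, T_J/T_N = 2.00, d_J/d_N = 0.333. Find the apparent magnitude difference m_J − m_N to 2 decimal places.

L_J/L_N = (6.00)²(2.00)⁴ = 576.0.
F_J/F_N = (L_J/L_N)/(d_J/d_N)² = 576.0/0.1109 = 5194.
m_J − m_N = −2.5 log₁₀(5194) = -9.29.

-9.29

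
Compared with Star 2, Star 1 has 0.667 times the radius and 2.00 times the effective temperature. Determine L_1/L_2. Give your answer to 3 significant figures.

7.12

From the Stefan–Boltzmann law, L ∝ R²T⁴, so
L_1/L_2 = (R_1/R_2)² (T_1/T_2)⁴ = (0.667)² × (2.00)⁴ = 0.4449 × 16.00 = 7.118.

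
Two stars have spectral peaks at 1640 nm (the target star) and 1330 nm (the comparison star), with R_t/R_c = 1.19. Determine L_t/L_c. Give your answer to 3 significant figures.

0.613

Wien's law gives T ∝ 1/λ_max, so T_t/T_c = λ_c/λ_t = 1330/1640 = 0.8110.
Then L ∝ R²T⁴ gives L_t/L_c = (1.19)² × (0.8110)⁴ = 1.416 × 0.4325 = 0.6125.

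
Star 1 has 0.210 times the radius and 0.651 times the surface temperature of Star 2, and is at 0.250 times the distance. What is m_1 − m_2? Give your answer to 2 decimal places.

2.24

L_1/L_2 = (0.210)²(0.651)⁴ = 0.007921.
F_1/F_2 = (L_1/L_2)/(d_1/d_2)² = 0.007921/0.06250 = 0.1267.
m_1 − m_2 = −2.5 log₁₀(0.1267) = 2.24.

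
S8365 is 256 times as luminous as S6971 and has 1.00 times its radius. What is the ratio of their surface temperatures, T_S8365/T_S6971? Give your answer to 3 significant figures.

L ∝ R²T⁴ gives T ∝ (L/R²)^(1/4), so
T_S8365/T_S6971 = (256 / 1.00²)^(1/4) = (256.0)^(1/4) = 4.000.

4.00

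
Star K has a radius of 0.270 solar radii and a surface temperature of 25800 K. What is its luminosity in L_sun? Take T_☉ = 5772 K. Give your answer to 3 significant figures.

29.1 L_sun

L/L_☉ = (R/R_☉)² (T/T_☉)⁴ = (0.270)² × (25800/5772)⁴
       = 0.07290 × (4.470)⁴ = 0.07290 × 399.2 = 29.10.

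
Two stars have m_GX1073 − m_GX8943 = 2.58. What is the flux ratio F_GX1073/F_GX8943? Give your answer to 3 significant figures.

0.0929

F_GX1073/F_GX8943 = 10^(−(m_GX1073 − m_GX8943)/2.5) = 10^(-2.58/2.5) = 10^-1.032 = 0.09290.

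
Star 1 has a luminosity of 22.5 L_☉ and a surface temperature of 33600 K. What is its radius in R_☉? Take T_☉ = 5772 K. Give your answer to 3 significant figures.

R/R_☉ = √(L/L_☉) / (T/T_☉)² = √(22.5) / (5.821)²
       = 4.743 / 33.89 = 0.1400.

0.140 R_☉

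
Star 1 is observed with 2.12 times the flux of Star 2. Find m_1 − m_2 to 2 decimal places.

m_1 − m_2 = −2.5 log₁₀(F_1/F_2) = −2.5 log₁₀(2.12) = −2.5 × (0.326) = -0.816.

-0.82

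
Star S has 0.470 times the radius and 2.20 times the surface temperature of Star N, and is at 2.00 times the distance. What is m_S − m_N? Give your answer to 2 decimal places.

-0.28

L_S/L_N = (0.470)²(2.20)⁴ = 5.175.
F_S/F_N = (L_S/L_N)/(d_S/d_N)² = 5.175/4.000 = 1.294.
m_S − m_N = −2.5 log₁₀(1.294) = -0.28.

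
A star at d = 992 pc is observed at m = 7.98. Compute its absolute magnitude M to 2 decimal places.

-2.00

M = m − 5 log₁₀(d/10 pc) = 7.98 − 5 log₁₀(992/10)
  = 7.98 − 5 × 1.997 = 7.98 − 9.98 = -2.00.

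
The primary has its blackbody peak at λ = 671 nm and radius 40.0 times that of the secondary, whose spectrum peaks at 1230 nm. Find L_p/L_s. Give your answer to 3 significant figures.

Wien's law gives T ∝ 1/λ_max, so T_p/T_s = λ_s/λ_p = 1230/671 = 1.833.
Then L ∝ R²T⁴ gives L_p/L_s = (40.0)² × (1.833)⁴ = 1600 × 11.29 = 1.807×10^4.

1.81×10^4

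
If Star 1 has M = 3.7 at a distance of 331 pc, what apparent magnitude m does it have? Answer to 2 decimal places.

11.30

m = M + 5 log₁₀(d/10 pc) = 3.7 + 5 log₁₀(331/10)
  = 3.7 + 5 × 1.520 = 3.7 + 7.60 = 11.30.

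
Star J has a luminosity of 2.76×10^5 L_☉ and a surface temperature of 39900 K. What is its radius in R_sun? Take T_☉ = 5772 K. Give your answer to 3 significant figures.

R/R_☉ = √(L/L_☉) / (T/T_☉)² = √(2.76×10^5) / (6.913)²
       = 525.4 / 47.79 = 10.99.

11.0 R_sun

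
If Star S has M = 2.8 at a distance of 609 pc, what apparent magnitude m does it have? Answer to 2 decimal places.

m = M + 5 log₁₀(d/10 pc) = 2.8 + 5 log₁₀(609/10)
  = 2.8 + 5 × 1.785 = 2.8 + 8.92 = 11.72.

11.72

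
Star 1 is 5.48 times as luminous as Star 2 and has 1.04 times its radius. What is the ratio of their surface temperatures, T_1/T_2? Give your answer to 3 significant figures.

L ∝ R²T⁴ gives T ∝ (L/R²)^(1/4), so
T_1/T_2 = (5.48 / 1.04²)^(1/4) = (5.067)^(1/4) = 1.500.

1.50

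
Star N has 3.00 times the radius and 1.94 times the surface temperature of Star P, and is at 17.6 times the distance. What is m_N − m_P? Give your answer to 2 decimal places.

0.96

L_N/L_P = (3.00)²(1.94)⁴ = 127.5.
F_N/F_P = (L_N/L_P)/(d_N/d_P)² = 127.5/309.8 = 0.4116.
m_N − m_P = −2.5 log₁₀(0.4116) = 0.96.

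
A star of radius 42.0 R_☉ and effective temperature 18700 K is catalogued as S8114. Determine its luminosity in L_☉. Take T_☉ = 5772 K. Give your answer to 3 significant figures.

L/L_☉ = (R/R_☉)² (T/T_☉)⁴ = (42.0)² × (18700/5772)⁴
       = 1764 × (3.240)⁴ = 1764 × 110.2 = 1.943×10^5.

1.94×10^5 L_☉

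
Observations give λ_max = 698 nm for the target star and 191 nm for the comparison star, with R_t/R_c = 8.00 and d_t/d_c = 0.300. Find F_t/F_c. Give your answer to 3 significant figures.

Wien's law: T_t/T_c = λ_c/λ_t = 191/698 = 0.2736.
L_t/L_c = (R_t/R_c)²(T_t/T_c)⁴ = (8.00)²(0.2736)⁴ = 0.3588.
F_t/F_c = (L_t/L_c)/(d_t/d_c)² = 0.3588/(0.300)² = 3.987.

3.99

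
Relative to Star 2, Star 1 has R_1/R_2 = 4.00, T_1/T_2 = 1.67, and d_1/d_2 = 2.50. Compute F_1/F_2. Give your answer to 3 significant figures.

19.9

L_1/L_2 = (R_1/R_2)²(T_1/T_2)⁴ = (4.00)² × (1.67)⁴ = 124.4.
F_1/F_2 = (L_1/L_2)/(d_1/d_2)² = 124.4 / (2.50)² = 19.91.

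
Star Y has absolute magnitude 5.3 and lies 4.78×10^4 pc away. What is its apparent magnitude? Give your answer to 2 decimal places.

23.70

m = M + 5 log₁₀(d/10 pc) = 5.3 + 5 log₁₀(4.78×10^4/10)
  = 5.3 + 5 × 3.679 = 5.3 + 18.40 = 23.70.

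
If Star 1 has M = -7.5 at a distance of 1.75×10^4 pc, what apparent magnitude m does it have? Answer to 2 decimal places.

m = M + 5 log₁₀(d/10 pc) = -7.5 + 5 log₁₀(1.75×10^4/10)
  = -7.5 + 5 × 3.243 = -7.5 + 16.22 = 8.72.

8.72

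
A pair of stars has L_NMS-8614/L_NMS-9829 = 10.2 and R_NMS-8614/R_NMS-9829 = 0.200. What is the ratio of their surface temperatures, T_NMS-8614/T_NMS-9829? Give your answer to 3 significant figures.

4.00

L ∝ R²T⁴ gives T ∝ (L/R²)^(1/4), so
T_NMS-8614/T_NMS-9829 = (10.2 / 0.200²)^(1/4) = (255.0)^(1/4) = 3.996.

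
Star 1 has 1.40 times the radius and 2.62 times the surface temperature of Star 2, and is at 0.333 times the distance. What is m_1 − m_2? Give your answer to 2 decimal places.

L_1/L_2 = (1.40)²(2.62)⁴ = 92.36.
F_1/F_2 = (L_1/L_2)/(d_1/d_2)² = 92.36/0.1109 = 832.9.
m_1 − m_2 = −2.5 log₁₀(832.9) = -7.30.

-7.30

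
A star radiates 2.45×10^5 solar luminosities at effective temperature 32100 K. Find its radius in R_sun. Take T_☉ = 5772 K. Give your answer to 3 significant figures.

R/R_☉ = √(L/L_☉) / (T/T_☉)² = √(2.45×10^5) / (5.561)²
       = 495.0 / 30.93 = 16.00.

16.0 R_sun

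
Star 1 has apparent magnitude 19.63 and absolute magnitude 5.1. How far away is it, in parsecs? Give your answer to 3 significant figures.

m − M = 5 log₁₀(d/10 pc)
19.63 − (5.1) = 14.53 = 5 log₁₀(d/10)
d = 10 × 10^(14.53/5) = 10 × 10^2.906 = 8054 pc.

8.05×10^3 pc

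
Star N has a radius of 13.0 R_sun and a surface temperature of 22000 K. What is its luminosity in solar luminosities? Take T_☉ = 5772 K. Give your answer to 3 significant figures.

3.57×10^4 solar luminosities

L/L_☉ = (R/R_☉)² (T/T_☉)⁴ = (13.0)² × (22000/5772)⁴
       = 169.0 × (3.812)⁴ = 169.0 × 211.1 = 3.567×10^4.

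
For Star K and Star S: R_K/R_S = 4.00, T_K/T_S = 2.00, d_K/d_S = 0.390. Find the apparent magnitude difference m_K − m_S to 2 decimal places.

L_K/L_S = (4.00)²(2.00)⁴ = 256.0.
F_K/F_S = (L_K/L_S)/(d_K/d_S)² = 256.0/0.1521 = 1683.
m_K − m_S = −2.5 log₁₀(1683) = -8.07.

-8.07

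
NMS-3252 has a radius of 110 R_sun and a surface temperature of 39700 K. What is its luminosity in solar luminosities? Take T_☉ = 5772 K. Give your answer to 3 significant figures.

L/L_☉ = (R/R_☉)² (T/T_☉)⁴ = (110)² × (39700/5772)⁴
       = 1.210×10^4 × (6.878)⁴ = 1.210×10^4 × 2238 = 2.708×10^7.

2.71×10^7 solar luminosities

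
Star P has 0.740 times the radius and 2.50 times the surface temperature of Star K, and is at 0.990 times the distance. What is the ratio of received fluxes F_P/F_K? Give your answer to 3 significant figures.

L_P/L_K = (R_P/R_K)²(T_P/T_K)⁴ = (0.740)² × (2.50)⁴ = 21.39.
F_P/F_K = (L_P/L_K)/(d_P/d_K)² = 21.39 / (0.990)² = 21.82.

21.8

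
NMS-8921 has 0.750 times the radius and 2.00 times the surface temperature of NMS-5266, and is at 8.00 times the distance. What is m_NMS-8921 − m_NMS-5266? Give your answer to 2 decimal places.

2.13

L_NMS-8921/L_NMS-5266 = (0.750)²(2.00)⁴ = 9.000.
F_NMS-8921/F_NMS-5266 = (L_NMS-8921/L_NMS-5266)/(d_NMS-8921/d_NMS-5266)² = 9.000/64.00 = 0.1406.
m_NMS-8921 − m_NMS-5266 = −2.5 log₁₀(0.1406) = 2.13.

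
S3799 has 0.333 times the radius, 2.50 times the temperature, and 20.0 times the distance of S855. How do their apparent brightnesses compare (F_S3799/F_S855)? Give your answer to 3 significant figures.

L_S3799/L_S855 = (R_S3799/R_S855)²(T_S3799/T_S855)⁴ = (0.333)² × (2.50)⁴ = 4.332.
F_S3799/F_S855 = (L_S3799/L_S855)/(d_S3799/d_S855)² = 4.332 / (20.0)² = 0.01083.

0.0108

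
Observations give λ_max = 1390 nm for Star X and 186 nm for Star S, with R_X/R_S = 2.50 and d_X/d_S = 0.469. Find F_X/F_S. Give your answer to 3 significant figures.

0.00911

Wien's law: T_X/T_S = λ_S/λ_X = 186/1390 = 0.1338.
L_X/L_S = (R_X/R_S)²(T_X/T_S)⁴ = (2.50)²(0.1338)⁴ = 0.002004.
F_X/F_S = (L_X/L_S)/(d_X/d_S)² = 0.002004/(0.469)² = 0.009110.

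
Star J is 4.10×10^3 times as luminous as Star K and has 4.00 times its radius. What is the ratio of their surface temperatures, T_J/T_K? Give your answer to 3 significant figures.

L ∝ R²T⁴ gives T ∝ (L/R²)^(1/4), so
T_J/T_K = (4.10×10^3 / 4.00²)^(1/4) = (256.2)^(1/4) = 4.001.

4.00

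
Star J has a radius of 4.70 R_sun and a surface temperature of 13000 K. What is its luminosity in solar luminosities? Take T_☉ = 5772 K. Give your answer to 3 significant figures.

L/L_☉ = (R/R_☉)² (T/T_☉)⁴ = (4.70)² × (13000/5772)⁴
       = 22.09 × (2.252)⁴ = 22.09 × 25.73 = 568.4.

568 solar luminosities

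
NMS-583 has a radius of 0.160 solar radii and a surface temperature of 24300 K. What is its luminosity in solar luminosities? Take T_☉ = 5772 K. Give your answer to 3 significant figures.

L/L_☉ = (R/R_☉)² (T/T_☉)⁴ = (0.160)² × (24300/5772)⁴
       = 0.02560 × (4.210)⁴ = 0.02560 × 314.1 = 8.042.

8.04 solar luminosities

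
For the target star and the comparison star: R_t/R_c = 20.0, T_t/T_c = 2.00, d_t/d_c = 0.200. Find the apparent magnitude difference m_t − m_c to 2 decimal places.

L_t/L_c = (20.0)²(2.00)⁴ = 6400.
F_t/F_c = (L_t/L_c)/(d_t/d_c)² = 6400/0.04000 = 1.600×10^5.
m_t − m_c = −2.5 log₁₀(1.600×10^5) = -13.01.

-13.01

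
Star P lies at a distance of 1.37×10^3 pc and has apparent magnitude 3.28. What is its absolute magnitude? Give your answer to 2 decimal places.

M = m − 5 log₁₀(d/10 pc) = 3.28 − 5 log₁₀(1.37×10^3/10)
  = 3.28 − 5 × 2.137 = 3.28 − 10.68 = -7.40.

-7.40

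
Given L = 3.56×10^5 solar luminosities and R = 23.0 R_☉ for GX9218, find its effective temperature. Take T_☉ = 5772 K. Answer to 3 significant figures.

2.94×10^4 K

T/T_☉ = (L/L_☉)^(1/4) / (R/R_☉)^(1/2)
T = 5772 × (3.56×10^5)^(1/4) / √(23.0) = 5772 × 24.43 / 4.796 = 2.940×10^4 K.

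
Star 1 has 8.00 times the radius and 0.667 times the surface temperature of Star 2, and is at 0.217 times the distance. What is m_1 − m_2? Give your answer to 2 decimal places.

L_1/L_2 = (8.00)²(0.667)⁴ = 12.67.
F_1/F_2 = (L_1/L_2)/(d_1/d_2)² = 12.67/0.04709 = 269.0.
m_1 − m_2 = −2.5 log₁₀(269.0) = -6.07.

-6.07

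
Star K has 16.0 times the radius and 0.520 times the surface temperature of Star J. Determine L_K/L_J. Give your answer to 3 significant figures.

From the Stefan–Boltzmann law, L ∝ R²T⁴, so
L_K/L_J = (R_K/R_J)² (T_K/T_J)⁴ = (16.0)² × (0.520)⁴ = 256.0 × 0.07312 = 18.72.

18.7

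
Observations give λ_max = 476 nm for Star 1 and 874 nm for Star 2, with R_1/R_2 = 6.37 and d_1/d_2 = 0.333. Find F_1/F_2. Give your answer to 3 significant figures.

Wien's law: T_1/T_2 = λ_2/λ_1 = 874/476 = 1.836.
L_1/L_2 = (R_1/R_2)²(T_1/T_2)⁴ = (6.37)²(1.836)⁴ = 461.2.
F_1/F_2 = (L_1/L_2)/(d_1/d_2)² = 461.2/(0.333)² = 4159.

4.16×10^3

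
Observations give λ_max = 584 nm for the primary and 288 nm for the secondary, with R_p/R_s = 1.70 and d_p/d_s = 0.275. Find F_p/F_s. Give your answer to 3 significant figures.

Wien's law: T_p/T_s = λ_s/λ_p = 288/584 = 0.4932.
L_p/L_s = (R_p/R_s)²(T_p/T_s)⁴ = (1.70)²(0.4932)⁴ = 0.1709.
F_p/F_s = (L_p/L_s)/(d_p/d_s)² = 0.1709/(0.275)² = 2.260.

2.26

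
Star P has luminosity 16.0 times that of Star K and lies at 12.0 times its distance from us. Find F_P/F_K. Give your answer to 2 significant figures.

0.11

F = L/(4πd²), so F_P/F_K = (L_P/L_K) / (d_P/d_K)²
= 16.0 / (12.0)² = 16.0 / 144.0 = 0.1111.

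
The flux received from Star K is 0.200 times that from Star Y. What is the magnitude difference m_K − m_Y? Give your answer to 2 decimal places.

m_K − m_Y = −2.5 log₁₀(F_K/F_Y) = −2.5 log₁₀(0.200) = −2.5 × (-0.699) = 1.747.

1.75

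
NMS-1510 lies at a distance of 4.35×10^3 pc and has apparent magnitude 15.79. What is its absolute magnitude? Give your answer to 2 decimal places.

2.60

M = m − 5 log₁₀(d/10 pc) = 15.79 − 5 log₁₀(4.35×10^3/10)
  = 15.79 − 5 × 2.638 = 15.79 − 13.19 = 2.60.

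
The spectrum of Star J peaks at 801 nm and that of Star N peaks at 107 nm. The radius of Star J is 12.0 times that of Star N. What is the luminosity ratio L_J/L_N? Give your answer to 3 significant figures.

0.0459

Wien's law gives T ∝ 1/λ_max, so T_J/T_N = λ_N/λ_J = 107/801 = 0.1336.
Then L ∝ R²T⁴ gives L_J/L_N = (12.0)² × (0.1336)⁴ = 144.0 × 3.184×10^-4 = 0.04585.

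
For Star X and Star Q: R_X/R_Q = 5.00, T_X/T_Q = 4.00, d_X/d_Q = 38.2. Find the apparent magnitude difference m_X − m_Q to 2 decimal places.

L_X/L_Q = (5.00)²(4.00)⁴ = 6400.
F_X/F_Q = (L_X/L_Q)/(d_X/d_Q)² = 6400/1459 = 4.386.
m_X − m_Q = −2.5 log₁₀(4.386) = -1.61.

-1.61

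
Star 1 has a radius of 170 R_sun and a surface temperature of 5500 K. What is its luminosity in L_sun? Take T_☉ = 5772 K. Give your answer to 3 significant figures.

2.38×10^4 L_sun

L/L_☉ = (R/R_☉)² (T/T_☉)⁴ = (170)² × (5500/5772)⁴
       = 2.890×10^4 × (0.9529)⁴ = 2.890×10^4 × 0.8244 = 2.383×10^4.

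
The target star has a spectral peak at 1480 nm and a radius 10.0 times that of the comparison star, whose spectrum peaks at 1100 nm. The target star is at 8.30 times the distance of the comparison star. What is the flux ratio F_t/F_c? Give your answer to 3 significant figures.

0.443

Wien's law: T_t/T_c = λ_c/λ_t = 1100/1480 = 0.7432.
L_t/L_c = (R_t/R_c)²(T_t/T_c)⁴ = (10.0)²(0.7432)⁴ = 30.52.
F_t/F_c = (L_t/L_c)/(d_t/d_c)² = 30.52/(8.30)² = 0.4430.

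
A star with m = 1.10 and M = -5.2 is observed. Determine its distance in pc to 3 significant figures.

m − M = 5 log₁₀(d/10 pc)
1.10 − (-5.2) = 6.30 = 5 log₁₀(d/10)
d = 10 × 10^(6.30/5) = 10 × 10^1.260 = 182.0 pc.

182 pc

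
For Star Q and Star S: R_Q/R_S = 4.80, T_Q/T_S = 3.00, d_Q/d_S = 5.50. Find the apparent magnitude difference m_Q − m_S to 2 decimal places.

L_Q/L_S = (4.80)²(3.00)⁴ = 1866.
F_Q/F_S = (L_Q/L_S)/(d_Q/d_S)² = 1866/30.25 = 61.69.
m_Q − m_S = −2.5 log₁₀(61.69) = -4.48.

-4.48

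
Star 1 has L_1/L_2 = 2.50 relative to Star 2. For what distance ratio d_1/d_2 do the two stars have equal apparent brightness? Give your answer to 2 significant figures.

1.6

Equal flux requires L_1/d_1² = L_2/d_2², so d_1/d_2 = √(L_1/L_2)
= √(2.50) = 1.581.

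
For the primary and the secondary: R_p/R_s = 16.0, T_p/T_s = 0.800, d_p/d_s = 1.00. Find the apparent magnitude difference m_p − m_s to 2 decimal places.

-5.05

L_p/L_s = (16.0)²(0.800)⁴ = 104.9.
F_p/F_s = (L_p/L_s)/(d_p/d_s)² = 104.9/1.000 = 104.9.
m_p − m_s = −2.5 log₁₀(104.9) = -5.05.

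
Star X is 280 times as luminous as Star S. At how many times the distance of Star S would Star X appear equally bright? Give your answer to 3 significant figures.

16.7

Equal flux requires L_X/d_X² = L_S/d_S², so d_X/d_S = √(L_X/L_S)
= √(280) = 16.73.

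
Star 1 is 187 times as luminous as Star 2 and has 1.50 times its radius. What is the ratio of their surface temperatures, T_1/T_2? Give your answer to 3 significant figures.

L ∝ R²T⁴ gives T ∝ (L/R²)^(1/4), so
T_1/T_2 = (187 / 1.50²)^(1/4) = (83.11)^(1/4) = 3.019.

3.02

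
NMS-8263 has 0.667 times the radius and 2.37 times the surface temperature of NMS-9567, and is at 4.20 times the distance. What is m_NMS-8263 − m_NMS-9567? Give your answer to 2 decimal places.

0.25

L_NMS-8263/L_NMS-9567 = (0.667)²(2.37)⁴ = 14.04.
F_NMS-8263/F_NMS-9567 = (L_NMS-8263/L_NMS-9567)/(d_NMS-8263/d_NMS-9567)² = 14.04/17.64 = 0.7957.
m_NMS-8263 − m_NMS-9567 = −2.5 log₁₀(0.7957) = 0.25.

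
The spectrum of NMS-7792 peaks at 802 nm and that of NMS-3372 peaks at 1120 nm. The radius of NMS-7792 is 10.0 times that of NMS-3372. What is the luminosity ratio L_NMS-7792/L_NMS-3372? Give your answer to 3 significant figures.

Wien's law gives T ∝ 1/λ_max, so T_NMS-7792/T_NMS-3372 = λ_NMS-3372/λ_NMS-7792 = 1120/802 = 1.397.
Then L ∝ R²T⁴ gives L_NMS-7792/L_NMS-3372 = (10.0)² × (1.397)⁴ = 100.0 × 3.803 = 380.3.

380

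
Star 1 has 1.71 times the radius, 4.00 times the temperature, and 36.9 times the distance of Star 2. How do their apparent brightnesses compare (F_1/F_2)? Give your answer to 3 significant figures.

0.550

L_1/L_2 = (R_1/R_2)²(T_1/T_2)⁴ = (1.71)² × (4.00)⁴ = 748.6.
F_1/F_2 = (L_1/L_2)/(d_1/d_2)² = 748.6 / (36.9)² = 0.5498.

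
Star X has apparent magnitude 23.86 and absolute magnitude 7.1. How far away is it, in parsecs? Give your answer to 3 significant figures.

2.25×10^4 pc

m − M = 5 log₁₀(d/10 pc)
23.86 − (7.1) = 16.76 = 5 log₁₀(d/10)
d = 10 × 10^(16.76/5) = 10 × 10^3.352 = 2.249×10^4 pc.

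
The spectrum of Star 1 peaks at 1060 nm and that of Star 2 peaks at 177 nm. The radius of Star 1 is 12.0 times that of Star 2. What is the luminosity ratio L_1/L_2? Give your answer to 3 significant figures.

0.112

Wien's law gives T ∝ 1/λ_max, so T_1/T_2 = λ_2/λ_1 = 177/1060 = 0.1670.
Then L ∝ R²T⁴ gives L_1/L_2 = (12.0)² × (0.1670)⁴ = 144.0 × 7.774×10^-4 = 0.1120.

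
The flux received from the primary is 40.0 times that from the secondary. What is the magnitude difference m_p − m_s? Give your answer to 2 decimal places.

m_p − m_s = −2.5 log₁₀(F_p/F_s) = −2.5 log₁₀(40.0) = −2.5 × (1.602) = -4.005.

-4.01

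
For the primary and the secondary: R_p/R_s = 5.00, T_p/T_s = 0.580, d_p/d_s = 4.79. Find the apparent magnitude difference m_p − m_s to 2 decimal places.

L_p/L_s = (5.00)²(0.580)⁴ = 2.829.
F_p/F_s = (L_p/L_s)/(d_p/d_s)² = 2.829/22.94 = 0.1233.
m_p − m_s = −2.5 log₁₀(0.1233) = 2.27.

2.27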